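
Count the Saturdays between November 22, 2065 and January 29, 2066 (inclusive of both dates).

November 22, 2065 is a Sunday.
That's 69 days from start to end, counting both.
69 = 7 × 9 + 6, so there are 9 full weeks plus 6 extra days.
Each full week contributes one Saturday: 9 so far.
The 6 extra days are Sunday, Monday, Tuesday, Wednesday, Thursday, Friday — none qualify.
Total: 9 + 0 = 9.

9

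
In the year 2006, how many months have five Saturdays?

A month has five Saturdays exactly when Saturday falls within its first (length − 28) days.
Jan: 31 days, starts Sun → 5 of Sun, Mon, Tue
Feb: 28 days, starts Wed → 5 of (none)
Mar: 31 days, starts Wed → 5 of Wed, Thu, Fri
Apr: 30 days, starts Sat → 5 of Sat, Sun ✓
May: 31 days, starts Mon → 5 of Mon, Tue, Wed
Jun: 30 days, starts Thu → 5 of Thu, Fri
Jul: 31 days, starts Sat → 5 of Sat, Sun, Mon ✓
Aug: 31 days, starts Tue → 5 of Tue, Wed, Thu
Sep: 30 days, starts Fri → 5 of Fri, Sat ✓
Oct: 31 days, starts Sun → 5 of Sun, Mon, Tue
Nov: 30 days, starts Wed → 5 of Wed, Thu
Dec: 31 days, starts Fri → 5 of Fri, Sat, Sun ✓
Months with five Saturdays: Apr, Jul, Sep, Dec.

4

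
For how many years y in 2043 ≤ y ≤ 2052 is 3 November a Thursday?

Day of week of November 3 in each year:
2043: Tue, 2044: Thu ✓, 2045: Fri, 2046: Sat, 2047: Sun, 2048: Tue, 2049: Wed, 2050: Thu ✓, 2051: Fri, 2052: Sun
Thursdays: 2044, 2050.

2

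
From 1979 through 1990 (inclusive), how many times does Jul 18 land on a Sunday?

1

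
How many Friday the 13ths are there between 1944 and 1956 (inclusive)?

22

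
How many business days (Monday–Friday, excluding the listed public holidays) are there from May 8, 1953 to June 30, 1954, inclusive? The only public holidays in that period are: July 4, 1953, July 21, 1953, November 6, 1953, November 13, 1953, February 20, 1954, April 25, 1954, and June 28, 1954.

295 business days

May 8, 1953 is a Friday.
That's 419 days from start to end, counting both.
419 = 7 × 59 + 6, so there are 59 full weeks plus 6 extra days.
Each full week contributes 5 weekdays (Mon–Fri): 59 × 5 = 295.
The 6 extra days are Friday, Saturday, Sunday, Monday, Tuesday, Wednesday — 4 of them qualify.
Total: 295 + 4 = 299.
Holidays: July 4, 1953 (Sat); July 21, 1953 (Tue); November 6, 1953 (Fri); November 13, 1953 (Fri); February 20, 1954 (Sat); April 25, 1954 (Sun); June 28, 1954 (Mon).
4 of the 7 holidays fall on weekdays; the rest are weekends and were already excluded.
Business days: 299 − 4 = 295.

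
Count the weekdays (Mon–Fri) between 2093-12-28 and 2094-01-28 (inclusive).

2093-12-28 is a Monday.
The range spans 32 days (inclusive of both endpoints).
32 = 7 × 4 + 4, so there are 4 full weeks plus 4 extra days.
Each full week contributes 5 weekdays (Mon–Fri): 4 × 5 = 20.
The 4 extra days are Mon, Tue, Wed, Thu — 4 of them qualify.
Total: 20 + 4 = 24.

24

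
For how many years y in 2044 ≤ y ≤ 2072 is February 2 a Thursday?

Day of week of February 2 in each year:
2044: Tue, 2045: Thu ✓, 2046: Fri, 2047: Sat, 2048: Sun, 2049: Tue, 2050: Wed, 2051: Thu ✓, 2052: Fri, 2053: Sun, 2054: Mon, 2055: Tue, 2056: Wed, 2057: Fri, 2058: Sat, 2059: Sun, 2060: Mon, 2061: Wed, 2062: Thu ✓, 2063: Fri, 2064: Sat, 2065: Mon, 2066: Tue, 2067: Wed, 2068: Thu ✓, 2069: Sat, 2070: Sun, 2071: Mon, 2072: Tue
Thursdays: 2045, 2051, 2062, 2068.

4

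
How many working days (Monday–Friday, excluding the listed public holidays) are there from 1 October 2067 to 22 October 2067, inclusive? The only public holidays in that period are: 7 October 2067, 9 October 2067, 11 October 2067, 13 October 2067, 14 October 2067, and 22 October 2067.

11

1 October 2067 is a Saturday.
That's 22 days from start to end, counting both.
22 = 7 × 3 + 1, so there are 3 full weeks plus 1 extra day.
Each full week contributes 5 weekdays (Mon–Fri): 3 × 5 = 15.
The 1 extra day is Saturday — none qualify.
Total: 15 + 0 = 15.
Holidays: 7 October 2067 (Fri); 9 October 2067 (Sun); 11 October 2067 (Tue); 13 October 2067 (Thu); 14 October 2067 (Fri); 22 October 2067 (Sat).
4 of the 6 holidays fall on weekdays; the rest are weekends and were already excluded.
Business days: 15 − 4 = 11.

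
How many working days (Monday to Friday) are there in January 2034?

Jan 1, 2034 is a Sunday.
That's 31 days from start to end, counting both.
31 = 7 × 4 + 3, so there are 4 full weeks plus 3 extra days.
Each full week contributes 5 weekdays (Mon–Fri): 4 × 5 = 20.
The 3 extra days are Sunday, Monday, Tuesday — 2 of them qualify.
Total: 20 + 2 = 22.

22 weekdays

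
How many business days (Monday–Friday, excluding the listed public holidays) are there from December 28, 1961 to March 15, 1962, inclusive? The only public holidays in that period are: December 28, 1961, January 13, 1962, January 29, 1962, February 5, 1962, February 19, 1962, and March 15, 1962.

December 28, 1961 is a Thursday.
That's 78 days from start to end, counting both.
78 = 7 × 11 + 1, so there are 11 full weeks plus 1 extra day.
Each full week contributes 5 weekdays (Mon–Fri): 11 × 5 = 55.
The 1 extra day is Thu — 1 of them qualifies.
Total: 55 + 1 = 56.
Holidays: December 28, 1961 (Thu); January 13, 1962 (Sat); January 29, 1962 (Mon); February 5, 1962 (Mon); February 19, 1962 (Mon); March 15, 1962 (Thu).
5 of the 6 holidays fall on weekdays; the rest are weekends and were already excluded.
Business days: 56 − 5 = 51.

51 business days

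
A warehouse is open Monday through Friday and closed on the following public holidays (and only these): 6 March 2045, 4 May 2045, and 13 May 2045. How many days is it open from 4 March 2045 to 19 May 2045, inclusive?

53 business days

4 March 2045 is a Saturday.
The range spans 77 days (inclusive of both endpoints).
77 = 7 × 11, so the span is exactly 11 full weeks.
Each full week contributes 5 weekdays (Mon–Fri): 11 × 5 = 55.
Holidays: 6 March 2045 (Mon); 4 May 2045 (Thu); 13 May 2045 (Sat).
2 of the 3 holidays fall on weekdays; the rest are weekends and were already excluded.
Business days: 55 − 2 = 53.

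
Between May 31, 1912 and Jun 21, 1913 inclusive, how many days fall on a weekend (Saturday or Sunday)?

May 31, 1912 is a Friday.
From May 31, 1912 to Jun 21, 1913 is 387 days inclusive.
387 = 7 × 55 + 2, so there are 55 full weeks plus 2 extra days.
Each full week contributes 2 weekend days (Sat, Sun): 55 × 2 = 110.
The 2 extra days are Fri, Sat — 1 of them qualifies.
Total: 110 + 1 = 111.

111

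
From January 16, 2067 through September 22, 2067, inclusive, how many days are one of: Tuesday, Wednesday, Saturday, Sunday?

143

January 16, 2067 is a Sunday.
From January 16, 2067 to September 22, 2067 is 250 days inclusive.
250 = 7 × 35 + 5, so there are 35 full weeks plus 5 extra days.
Each full week contributes 4 days from the set (Tue, Wed, Sat, Sun): 35 × 4 = 140.
The 5 extra days are Sun, Mon, Tue, Wed, Thu — 3 of them qualify.
Total: 140 + 3 = 143.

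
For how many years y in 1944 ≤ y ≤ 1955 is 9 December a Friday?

2

Day of week of December 9 in each year:
1944: Sat, 1945: Sun, 1946: Mon, 1947: Tue, 1948: Thu, 1949: Fri ✓, 1950: Sat, 1951: Sun, 1952: Tue, 1953: Wed, 1954: Thu, 1955: Fri ✓
Fridays: 1949, 1955.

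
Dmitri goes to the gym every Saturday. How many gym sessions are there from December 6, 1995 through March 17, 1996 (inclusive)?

15

December 6, 1995 is a Wednesday.
The range spans 103 days (inclusive of both endpoints).
103 = 7 × 14 + 5, so there are 14 full weeks plus 5 extra days.
Each full week contributes one Saturday: 14 so far.
The 5 extra days are Wednesday, Thursday, Friday, Saturday, Sunday — 1 of them qualifies.
Total: 14 + 1 = 15.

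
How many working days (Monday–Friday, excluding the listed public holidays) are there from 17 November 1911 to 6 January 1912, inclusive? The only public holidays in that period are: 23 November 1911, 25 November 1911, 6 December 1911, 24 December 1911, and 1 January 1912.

33

17 November 1911 is a Friday.
From 17 November 1911 to 6 January 1912 is 51 days inclusive.
51 = 7 × 7 + 2, so there are 7 full weeks plus 2 extra days.
Each full week contributes 5 weekdays (Mon–Fri): 7 × 5 = 35.
The 2 extra days are Friday, Saturday — 1 of them qualifies.
Total: 35 + 1 = 36.
Holidays: 23 November 1911 (Thu); 25 November 1911 (Sat); 6 December 1911 (Wed); 24 December 1911 (Sun); 1 January 1912 (Mon).
3 of the 5 holidays fall on weekdays; the rest are weekends and were already excluded.
Business days: 36 − 3 = 33.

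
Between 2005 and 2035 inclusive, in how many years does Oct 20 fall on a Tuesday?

4

Day of week of October 20 in each year:
2005: Thu, 2006: Fri, 2007: Sat, 2008: Mon, 2009: Tue ✓, 2010: Wed, 2011: Thu, 2012: Sat, 2013: Sun, 2014: Mon, 2015: Tue ✓, 2016: Thu, 2017: Fri, 2018: Sat, 2019: Sun, 2020: Tue ✓, 2021: Wed, 2022: Thu, 2023: Fri, 2024: Sun, 2025: Mon, 2026: Tue ✓, 2027: Wed, 2028: Fri, 2029: Sat, 2030: Sun, 2031: Mon, 2032: Wed, 2033: Thu, 2034: Fri, 2035: Sat
Tuesdays: 2009, 2015, 2020, 2026.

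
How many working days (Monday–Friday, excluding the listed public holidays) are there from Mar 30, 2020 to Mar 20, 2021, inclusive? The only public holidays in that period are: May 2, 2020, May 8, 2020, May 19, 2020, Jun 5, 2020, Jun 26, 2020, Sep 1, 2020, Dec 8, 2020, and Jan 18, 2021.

Mar 30, 2020 is a Monday.
The range spans 356 days (inclusive of both endpoints).
356 = 7 × 50 + 6, so there are 50 full weeks plus 6 extra days.
Each full week contributes 5 weekdays (Mon–Fri): 50 × 5 = 250.
The 6 extra days are Monday, Tuesday, Wednesday, Thursday, Friday, Saturday — 5 of them qualify.
Total: 250 + 5 = 255.
Holidays: May 2, 2020 (Sat); May 8, 2020 (Fri); May 19, 2020 (Tue); Jun 5, 2020 (Fri); Jun 26, 2020 (Fri); Sep 1, 2020 (Tue); Dec 8, 2020 (Tue); Jan 18, 2021 (Mon).
7 of the 8 holidays fall on weekdays; the rest are weekends and were already excluded.
Business days: 255 − 7 = 248.

248 working days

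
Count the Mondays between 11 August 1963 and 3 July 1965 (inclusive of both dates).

11 August 1963 is a Sunday.
That's 693 days from start to end, counting both.
693 = 7 × 99, so the span is exactly 99 full weeks.
Each full week contributes one Monday: 99 so far.
Total: 99.

99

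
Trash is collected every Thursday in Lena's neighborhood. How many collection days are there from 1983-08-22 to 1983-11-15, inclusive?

1983-08-22 is a Monday.
From 1983-08-22 to 1983-11-15 is 86 days inclusive.
86 = 7 × 12 + 2, so there are 12 full weeks plus 2 extra days.
Each full week contributes one Thursday: 12 so far.
The 2 extra days are Mon, Tue — none qualify.
Total: 12 + 0 = 12.

12 Thursdays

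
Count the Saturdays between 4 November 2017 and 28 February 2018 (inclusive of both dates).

17 Saturdays

4 November 2017 is a Saturday.
The range spans 117 days (inclusive of both endpoints).
117 = 7 × 16 + 5, so there are 16 full weeks plus 5 extra days.
Each full week contributes one Saturday: 16 so far.
The 5 extra days are Sat, Sun, Mon, Tue, Wed — 1 of them qualifies.
Total: 16 + 1 = 17.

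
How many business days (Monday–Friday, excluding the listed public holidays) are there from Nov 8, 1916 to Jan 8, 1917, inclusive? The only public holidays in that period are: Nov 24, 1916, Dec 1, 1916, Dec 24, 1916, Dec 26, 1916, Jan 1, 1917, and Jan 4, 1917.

Nov 8, 1916 is a Wednesday.
The range spans 62 days (inclusive of both endpoints).
62 = 7 × 8 + 6, so there are 8 full weeks plus 6 extra days.
Each full week contributes 5 weekdays (Mon–Fri): 8 × 5 = 40.
The 6 extra days are Wed, Thu, Fri, Sat, Sun, Mon — 4 of them qualify.
Total: 40 + 4 = 44.
Holidays: Nov 24, 1916 (Fri); Dec 1, 1916 (Fri); Dec 24, 1916 (Sun); Dec 26, 1916 (Tue); Jan 1, 1917 (Mon); Jan 4, 1917 (Thu).
5 of the 6 holidays fall on weekdays; the rest are weekends and were already excluded.
Business days: 44 − 5 = 39.

39 business days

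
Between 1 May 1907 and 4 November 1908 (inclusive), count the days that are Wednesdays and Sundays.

1 May 1907 is a Wednesday.
That's 554 days from start to end, counting both.
554 = 7 × 79 + 1, so there are 79 full weeks plus 1 extra day.
Each full week contributes 2 days from the set (Wed, Sun): 79 × 2 = 158.
The 1 extra day is Wed — 1 of them qualifies.
Total: 158 + 1 = 159.

159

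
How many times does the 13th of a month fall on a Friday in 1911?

2

The 13th falls on a Friday when the month's 13th has weekday Fri.
Jan 13 is Fri ✓; Feb 13 is Mon; Mar 13 is Mon; Apr 13 is Thu; May 13 is Sat; Jun 13 is Tue; Jul 13 is Thu; Aug 13 is Sun; Sep 13 is Wed; Oct 13 is Fri ✓; Nov 13 is Mon; Dec 13 is Wed.
Friday the 13ths: Jan, Oct.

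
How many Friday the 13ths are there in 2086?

The 13th falls on a Friday when the month's 13th has weekday Fri.
Jan 13 is Sun; Feb 13 is Wed; Mar 13 is Wed; Apr 13 is Sat; May 13 is Mon; Jun 13 is Thu; Jul 13 is Sat; Aug 13 is Tue; Sep 13 is Fri ✓; Oct 13 is Sun; Nov 13 is Wed; Dec 13 is Fri ✓.
Friday the 13ths: Sep, Dec.

2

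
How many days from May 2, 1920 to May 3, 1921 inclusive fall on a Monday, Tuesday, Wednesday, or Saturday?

210

May 2, 1920 is a Sunday.
The range spans 367 days (inclusive of both endpoints).
367 = 7 × 52 + 3, so there are 52 full weeks plus 3 extra days.
Each full week contributes 4 days from the set (Mon, Tue, Wed, Sat): 52 × 4 = 208.
The 3 extra days are Sunday, Monday, Tuesday — 2 of them qualify.
Total: 208 + 2 = 210.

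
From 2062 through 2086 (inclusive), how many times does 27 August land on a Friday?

Day of week of August 27 in each year:
2062: Sun, 2063: Mon, 2064: Wed, 2065: Thu, 2066: Fri ✓, 2067: Sat, 2068: Mon, 2069: Tue, 2070: Wed, 2071: Thu, 2072: Sat, 2073: Sun, 2074: Mon, 2075: Tue, 2076: Thu, 2077: Fri ✓, 2078: Sat, 2079: Sun, 2080: Tue, 2081: Wed, 2082: Thu, 2083: Fri ✓, 2084: Sun, 2085: Mon, 2086: Tue
Fridays: 2066, 2077, 2083.

3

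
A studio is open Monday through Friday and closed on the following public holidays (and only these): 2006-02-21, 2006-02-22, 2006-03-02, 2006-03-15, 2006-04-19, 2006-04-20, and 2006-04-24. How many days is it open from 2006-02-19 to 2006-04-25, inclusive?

40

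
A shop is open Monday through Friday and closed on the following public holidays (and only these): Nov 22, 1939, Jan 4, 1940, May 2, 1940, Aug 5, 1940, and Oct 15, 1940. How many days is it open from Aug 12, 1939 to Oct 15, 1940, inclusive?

302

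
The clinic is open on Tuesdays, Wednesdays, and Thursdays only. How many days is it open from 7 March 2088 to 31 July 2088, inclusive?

63

7 March 2088 is a Sunday.
That's 147 days from start to end, counting both.
147 = 7 × 21, so the span is exactly 21 full weeks.
Each full week contributes 3 days from the set (Tue, Wed, Thu): 21 × 3 = 63.
Total: 63.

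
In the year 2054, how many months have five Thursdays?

5

A month has five Thursdays exactly when Thursday falls within its first (length − 28) days.
Jan: 31 days, starts Thu → 5 of Thu, Fri, Sat ✓
Feb: 28 days, starts Sun → 5 of (none)
Mar: 31 days, starts Sun → 5 of Sun, Mon, Tue
Apr: 30 days, starts Wed → 5 of Wed, Thu ✓
May: 31 days, starts Fri → 5 of Fri, Sat, Sun
Jun: 30 days, starts Mon → 5 of Mon, Tue
Jul: 31 days, starts Wed → 5 of Wed, Thu, Fri ✓
Aug: 31 days, starts Sat → 5 of Sat, Sun, Mon
Sep: 30 days, starts Tue → 5 of Tue, Wed
Oct: 31 days, starts Thu → 5 of Thu, Fri, Sat ✓
Nov: 30 days, starts Sun → 5 of Sun, Mon
Dec: 31 days, starts Tue → 5 of Tue, Wed, Thu ✓
Months with five Thursdays: Jan, Apr, Jul, Oct, Dec.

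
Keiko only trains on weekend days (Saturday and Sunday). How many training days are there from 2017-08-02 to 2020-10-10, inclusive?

333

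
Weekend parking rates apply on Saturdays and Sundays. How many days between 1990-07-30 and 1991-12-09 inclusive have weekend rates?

142

1990-07-30 is a Monday.
From 1990-07-30 to 1991-12-09 is 498 days inclusive.
498 = 7 × 71 + 1, so there are 71 full weeks plus 1 extra day.
Each full week contributes 2 weekend days (Sat, Sun): 71 × 2 = 142.
The 1 extra day is Monday — none qualify.
Total: 142 + 0 = 142.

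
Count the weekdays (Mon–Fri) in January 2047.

23

2047-01-01 is a Tuesday.
The range spans 31 days (inclusive of both endpoints).
31 = 7 × 4 + 3, so there are 4 full weeks plus 3 extra days.
Each full week contributes 5 weekdays (Mon–Fri): 4 × 5 = 20.
The 3 extra days are Tue, Wed, Thu — 3 of them qualify.
Total: 20 + 3 = 23.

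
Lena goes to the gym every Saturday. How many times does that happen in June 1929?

Jun 1, 1929 is a Saturday.
That's 30 days from start to end, counting both.
30 = 7 × 4 + 2, so there are 4 full weeks plus 2 extra days.
Each full week contributes one Saturday: 4 so far.
The 2 extra days are Sat, Sun — 1 of them qualifies.
Total: 4 + 1 = 5.

5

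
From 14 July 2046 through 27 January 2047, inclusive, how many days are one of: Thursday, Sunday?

57

14 July 2046 is a Saturday.
That's 198 days from start to end, counting both.
198 = 7 × 28 + 2, so there are 28 full weeks plus 2 extra days.
Each full week contributes 2 days from the set (Thu, Sun): 28 × 2 = 56.
The 2 extra days are Sat, Sun — 1 of them qualifies.
Total: 56 + 1 = 57.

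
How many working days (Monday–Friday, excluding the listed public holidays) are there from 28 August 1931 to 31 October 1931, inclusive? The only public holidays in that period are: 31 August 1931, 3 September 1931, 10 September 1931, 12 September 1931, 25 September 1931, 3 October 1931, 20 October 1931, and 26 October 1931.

40

28 August 1931 is a Friday.
The range spans 65 days (inclusive of both endpoints).
65 = 7 × 9 + 2, so there are 9 full weeks plus 2 extra days.
Each full week contributes 5 weekdays (Mon–Fri): 9 × 5 = 45.
The 2 extra days are Friday, Saturday — 1 of them qualifies.
Total: 45 + 1 = 46.
Holidays: 31 August 1931 (Mon); 3 September 1931 (Thu); 10 September 1931 (Thu); 12 September 1931 (Sat); 25 September 1931 (Fri); 3 October 1931 (Sat); 20 October 1931 (Tue); 26 October 1931 (Mon).
6 of the 8 holidays fall on weekdays; the rest are weekends and were already excluded.
Business days: 46 − 6 = 40.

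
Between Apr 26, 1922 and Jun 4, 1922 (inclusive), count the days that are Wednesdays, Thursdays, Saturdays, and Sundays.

24

Apr 26, 1922 is a Wednesday.
The range spans 40 days (inclusive of both endpoints).
40 = 7 × 5 + 5, so there are 5 full weeks plus 5 extra days.
Each full week contributes 4 days from the set (Wed, Thu, Sat, Sun): 5 × 4 = 20.
The 5 extra days are Wed, Thu, Fri, Sat, Sun — 4 of them qualify.
Total: 20 + 4 = 24.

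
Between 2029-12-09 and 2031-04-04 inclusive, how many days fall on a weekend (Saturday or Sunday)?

137

2029-12-09 is a Sunday.
That's 482 days from start to end, counting both.
482 = 7 × 68 + 6, so there are 68 full weeks plus 6 extra days.
Each full week contributes 2 weekend days (Sat, Sun): 68 × 2 = 136.
The 6 extra days are Sunday, Monday, Tuesday, Wednesday, Thursday, Friday — 1 of them qualifies.
Total: 136 + 1 = 137.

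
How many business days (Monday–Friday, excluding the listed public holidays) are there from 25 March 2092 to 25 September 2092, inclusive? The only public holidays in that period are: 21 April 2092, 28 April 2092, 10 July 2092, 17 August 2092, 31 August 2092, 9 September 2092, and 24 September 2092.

128 business days

25 March 2092 is a Tuesday.
From 25 March 2092 to 25 September 2092 is 185 days inclusive.
185 = 7 × 26 + 3, so there are 26 full weeks plus 3 extra days.
Each full week contributes 5 weekdays (Mon–Fri): 26 × 5 = 130.
The 3 extra days are Tue, Wed, Thu — 3 of them qualify.
Total: 130 + 3 = 133.
Holidays: 21 April 2092 (Mon); 28 April 2092 (Mon); 10 July 2092 (Thu); 17 August 2092 (Sun); 31 August 2092 (Sun); 9 September 2092 (Tue); 24 September 2092 (Wed).
5 of the 7 holidays fall on weekdays; the rest are weekends and were already excluded.
Business days: 133 − 5 = 128.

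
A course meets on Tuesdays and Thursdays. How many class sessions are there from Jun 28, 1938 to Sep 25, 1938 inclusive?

Jun 28, 1938 is a Tuesday.
The range spans 90 days (inclusive of both endpoints).
90 = 7 × 12 + 6, so there are 12 full weeks plus 6 extra days.
Each full week contributes 2 days from the set (Tue, Thu): 12 × 2 = 24.
The 6 extra days are Tuesday, Wednesday, Thursday, Friday, Saturday, Sunday — 2 of them qualify.
Total: 24 + 2 = 26.

26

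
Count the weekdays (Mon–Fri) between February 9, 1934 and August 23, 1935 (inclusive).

401 weekdays

February 9, 1934 is a Friday.
That's 561 days from start to end, counting both.
561 = 7 × 80 + 1, so there are 80 full weeks plus 1 extra day.
Each full week contributes 5 weekdays (Mon–Fri): 80 × 5 = 400.
The 1 extra day is Fri — 1 of them qualifies.
Total: 400 + 1 = 401.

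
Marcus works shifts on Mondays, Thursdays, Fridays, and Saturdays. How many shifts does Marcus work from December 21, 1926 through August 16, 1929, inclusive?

December 21, 1926 is a Tuesday.
From December 21, 1926 to August 16, 1929 is 970 days inclusive.
970 = 7 × 138 + 4, so there are 138 full weeks plus 4 extra days.
Each full week contributes 4 days from the set (Mon, Thu, Fri, Sat): 138 × 4 = 552.
The 4 extra days are Tue, Wed, Thu, Fri — 2 of them qualify.
Total: 552 + 2 = 554.

554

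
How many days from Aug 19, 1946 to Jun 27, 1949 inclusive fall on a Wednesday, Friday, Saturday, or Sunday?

Aug 19, 1946 is a Monday.
The range spans 1044 days (inclusive of both endpoints).
1044 = 7 × 149 + 1, so there are 149 full weeks plus 1 extra day.
Each full week contributes 4 days from the set (Wed, Fri, Sat, Sun): 149 × 4 = 596.
The 1 extra day is Mon — none qualify.
Total: 596 + 0 = 596.

596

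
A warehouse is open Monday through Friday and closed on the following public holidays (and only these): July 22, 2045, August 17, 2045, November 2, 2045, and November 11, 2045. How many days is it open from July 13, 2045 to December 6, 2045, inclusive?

103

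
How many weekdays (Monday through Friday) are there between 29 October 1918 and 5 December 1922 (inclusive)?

29 October 1918 is a Tuesday.
From 29 October 1918 to 5 December 1922 is 1499 days inclusive.
1499 = 7 × 214 + 1, so there are 214 full weeks plus 1 extra day.
Each full week contributes 5 weekdays (Mon–Fri): 214 × 5 = 1070.
The 1 extra day is Tuesday — 1 of them qualifies.
Total: 1070 + 1 = 1071.

1071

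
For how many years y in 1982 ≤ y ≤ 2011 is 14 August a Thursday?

4

Day of week of August 14 in each year:
1982: Sat, 1983: Sun, 1984: Tue, 1985: Wed, 1986: Thu ✓, 1987: Fri, 1988: Sun, 1989: Mon, 1990: Tue, 1991: Wed, 1992: Fri, 1993: Sat, 1994: Sun, 1995: Mon, 1996: Wed, 1997: Thu ✓, 1998: Fri, 1999: Sat, 2000: Mon, 2001: Tue, 2002: Wed, 2003: Thu ✓, 2004: Sat, 2005: Sun, 2006: Mon, 2007: Tue, 2008: Thu ✓, 2009: Fri, 2010: Sat, 2011: Sun
Thursdays: 1986, 1997, 2003, 2008.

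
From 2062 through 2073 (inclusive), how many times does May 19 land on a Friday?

2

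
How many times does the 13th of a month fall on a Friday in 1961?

The 13th falls on a Friday when the month's 13th has weekday Fri.
Jan 13 is Fri ✓; Feb 13 is Mon; Mar 13 is Mon; Apr 13 is Thu; May 13 is Sat; Jun 13 is Tue; Jul 13 is Thu; Aug 13 is Sun; Sep 13 is Wed; Oct 13 is Fri ✓; Nov 13 is Mon; Dec 13 is Wed.
Friday the 13ths: Jan, Oct.

2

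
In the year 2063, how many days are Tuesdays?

2063-01-01 is a Monday.
That's 365 days from start to end, counting both.
365 = 7 × 52 + 1, so there are 52 full weeks plus 1 extra day.
Each full week contributes one Tuesday: 52 so far.
The 1 extra day is Monday — none qualify.
Total: 52 + 0 = 52.

52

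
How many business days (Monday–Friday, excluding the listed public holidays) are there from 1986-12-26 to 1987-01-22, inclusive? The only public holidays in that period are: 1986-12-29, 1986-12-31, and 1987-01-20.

1986-12-26 is a Friday.
That's 28 days from start to end, counting both.
28 = 7 × 4, so the span is exactly 4 full weeks.
Each full week contributes 5 weekdays (Mon–Fri): 4 × 5 = 20.
Holidays: 1986-12-29 (Mon); 1986-12-31 (Wed); 1987-01-20 (Tue).
All 3 holidays fall on weekdays, so subtract 3.
Business days: 20 − 3 = 17.

17 business days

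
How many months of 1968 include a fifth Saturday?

A month has five Saturdays exactly when Saturday falls within its first (length − 28) days.
Jan: 31 days, starts Mon → 5 of Mon, Tue, Wed
Feb: 29 days, starts Thu → 5 of Thu
Mar: 31 days, starts Fri → 5 of Fri, Sat, Sun ✓
Apr: 30 days, starts Mon → 5 of Mon, Tue
May: 31 days, starts Wed → 5 of Wed, Thu, Fri
Jun: 30 days, starts Sat → 5 of Sat, Sun ✓
Jul: 31 days, starts Mon → 5 of Mon, Tue, Wed
Aug: 31 days, starts Thu → 5 of Thu, Fri, Sat ✓
Sep: 30 days, starts Sun → 5 of Sun, Mon
Oct: 31 days, starts Tue → 5 of Tue, Wed, Thu
Nov: 30 days, starts Fri → 5 of Fri, Sat ✓
Dec: 31 days, starts Sun → 5 of Sun, Mon, Tue
Months with five Saturdays: Mar, Jun, Aug, Nov.

4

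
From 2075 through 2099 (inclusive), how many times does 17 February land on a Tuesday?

Day of week of February 17 in each year:
2075: Sun, 2076: Mon, 2077: Wed, 2078: Thu, 2079: Fri, 2080: Sat, 2081: Mon, 2082: Tue ✓, 2083: Wed, 2084: Thu, 2085: Sat, 2086: Sun, 2087: Mon, 2088: Tue ✓, 2089: Thu, 2090: Fri, 2091: Sat, 2092: Sun, 2093: Tue ✓, 2094: Wed, 2095: Thu, 2096: Fri, 2097: Sun, 2098: Mon, 2099: Tue ✓
Tuesdays: 2082, 2088, 2093, 2099.

4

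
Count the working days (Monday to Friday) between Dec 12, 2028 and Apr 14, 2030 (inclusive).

Dec 12, 2028 is a Tuesday.
From Dec 12, 2028 to Apr 14, 2030 is 489 days inclusive.
489 = 7 × 69 + 6, so there are 69 full weeks plus 6 extra days.
Each full week contributes 5 weekdays (Mon–Fri): 69 × 5 = 345.
The 6 extra days are Tue, Wed, Thu, Fri, Sat, Sun — 4 of them qualify.
Total: 345 + 4 = 349.

349 weekdays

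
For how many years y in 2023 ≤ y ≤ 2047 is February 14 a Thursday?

4

Day of week of February 14 in each year:
2023: Tue, 2024: Wed, 2025: Fri, 2026: Sat, 2027: Sun, 2028: Mon, 2029: Wed, 2030: Thu ✓, 2031: Fri, 2032: Sat, 2033: Mon, 2034: Tue, 2035: Wed, 2036: Thu ✓, 2037: Sat, 2038: Sun, 2039: Mon, 2040: Tue, 2041: Thu ✓, 2042: Fri, 2043: Sat, 2044: Sun, 2045: Tue, 2046: Wed, 2047: Thu ✓
Thursdays: 2030, 2036, 2041, 2047.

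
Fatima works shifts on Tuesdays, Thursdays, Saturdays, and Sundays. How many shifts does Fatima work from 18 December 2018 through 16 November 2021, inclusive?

18 December 2018 is a Tuesday.
That's 1065 days from start to end, counting both.
1065 = 7 × 152 + 1, so there are 152 full weeks plus 1 extra day.
Each full week contributes 4 days from the set (Tue, Thu, Sat, Sun): 152 × 4 = 608.
The 1 extra day is Tuesday — 1 of them qualifies.
Total: 608 + 1 = 609.

609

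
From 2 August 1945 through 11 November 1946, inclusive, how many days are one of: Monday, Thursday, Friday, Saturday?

268

2 August 1945 is a Thursday.
The range spans 467 days (inclusive of both endpoints).
467 = 7 × 66 + 5, so there are 66 full weeks plus 5 extra days.
Each full week contributes 4 days from the set (Mon, Thu, Fri, Sat): 66 × 4 = 264.
The 5 extra days are Thursday, Friday, Saturday, Sunday, Monday — 4 of them qualify.
Total: 264 + 4 = 268.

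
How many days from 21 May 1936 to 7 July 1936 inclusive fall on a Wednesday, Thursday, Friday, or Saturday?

27

21 May 1936 is a Thursday.
From 21 May 1936 to 7 July 1936 is 48 days inclusive.
48 = 7 × 6 + 6, so there are 6 full weeks plus 6 extra days.
Each full week contributes 4 days from the set (Wed, Thu, Fri, Sat): 6 × 4 = 24.
The 6 extra days are Thursday, Friday, Saturday, Sunday, Monday, Tuesday — 3 of them qualify.
Total: 24 + 3 = 27.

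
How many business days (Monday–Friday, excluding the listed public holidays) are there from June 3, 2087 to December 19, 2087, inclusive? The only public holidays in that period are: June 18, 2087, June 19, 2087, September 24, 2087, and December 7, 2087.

141

June 3, 2087 is a Tuesday.
The range spans 200 days (inclusive of both endpoints).
200 = 7 × 28 + 4, so there are 28 full weeks plus 4 extra days.
Each full week contributes 5 weekdays (Mon–Fri): 28 × 5 = 140.
The 4 extra days are Tue, Wed, Thu, Fri — 4 of them qualify.
Total: 140 + 4 = 144.
Holidays: June 18, 2087 (Wed); June 19, 2087 (Thu); September 24, 2087 (Wed); December 7, 2087 (Sun).
3 of the 4 holidays fall on weekdays; the rest are weekends and were already excluded.
Business days: 144 − 3 = 141.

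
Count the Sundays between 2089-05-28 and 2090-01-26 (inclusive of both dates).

2089-05-28 is a Saturday.
The range spans 244 days (inclusive of both endpoints).
244 = 7 × 34 + 6, so there are 34 full weeks plus 6 extra days.
Each full week contributes one Sunday: 34 so far.
The 6 extra days are Saturday, Sunday, Monday, Tuesday, Wednesday, Thursday — 1 of them qualifies.
Total: 34 + 1 = 35.

35 Sundays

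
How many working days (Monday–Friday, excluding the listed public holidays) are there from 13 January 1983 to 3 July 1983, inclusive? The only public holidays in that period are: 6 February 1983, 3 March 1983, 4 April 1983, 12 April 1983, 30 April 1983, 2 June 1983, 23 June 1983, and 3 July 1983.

117 working days

13 January 1983 is a Thursday.
The range spans 172 days (inclusive of both endpoints).
172 = 7 × 24 + 4, so there are 24 full weeks plus 4 extra days.
Each full week contributes 5 weekdays (Mon–Fri): 24 × 5 = 120.
The 4 extra days are Thu, Fri, Sat, Sun — 2 of them qualify.
Total: 120 + 2 = 122.
Holidays: 6 February 1983 (Sun); 3 March 1983 (Thu); 4 April 1983 (Mon); 12 April 1983 (Tue); 30 April 1983 (Sat); 2 June 1983 (Thu); 23 June 1983 (Thu); 3 July 1983 (Sun).
5 of the 8 holidays fall on weekdays; the rest are weekends and were already excluded.
Business days: 122 − 5 = 117.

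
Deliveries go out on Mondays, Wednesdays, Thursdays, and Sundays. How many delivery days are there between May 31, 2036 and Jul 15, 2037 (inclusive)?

May 31, 2036 is a Saturday.
The range spans 411 days (inclusive of both endpoints).
411 = 7 × 58 + 5, so there are 58 full weeks plus 5 extra days.
Each full week contributes 4 days from the set (Mon, Wed, Thu, Sun): 58 × 4 = 232.
The 5 extra days are Saturday, Sunday, Monday, Tuesday, Wednesday — 3 of them qualify.
Total: 232 + 3 = 235.

235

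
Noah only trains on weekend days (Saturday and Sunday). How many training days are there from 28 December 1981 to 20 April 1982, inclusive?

28 December 1981 is a Monday.
From 28 December 1981 to 20 April 1982 is 114 days inclusive.
114 = 7 × 16 + 2, so there are 16 full weeks plus 2 extra days.
Each full week contributes 2 weekend days (Sat, Sun): 16 × 2 = 32.
The 2 extra days are Monday, Tuesday — none qualify.
Total: 32 + 0 = 32.

32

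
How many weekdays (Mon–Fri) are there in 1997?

January 1, 1997 is a Wednesday.
That's 365 days from start to end, counting both.
365 = 7 × 52 + 1, so there are 52 full weeks plus 1 extra day.
Each full week contributes 5 weekdays (Mon–Fri): 52 × 5 = 260.
The 1 extra day is Wed — 1 of them qualifies.
Total: 260 + 1 = 261.

261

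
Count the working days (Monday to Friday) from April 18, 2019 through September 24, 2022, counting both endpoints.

897 weekdays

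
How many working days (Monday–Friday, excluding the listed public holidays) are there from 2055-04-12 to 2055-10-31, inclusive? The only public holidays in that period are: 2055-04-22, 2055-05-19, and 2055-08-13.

2055-04-12 is a Monday.
From 2055-04-12 to 2055-10-31 is 203 days inclusive.
203 = 7 × 29, so the span is exactly 29 full weeks.
Each full week contributes 5 weekdays (Mon–Fri): 29 × 5 = 145.
Total: 145.
Holidays: 2055-04-22 (Thu); 2055-05-19 (Wed); 2055-08-13 (Fri).
All 3 holidays fall on weekdays, so subtract 3.
Business days: 145 − 3 = 142.

142 working days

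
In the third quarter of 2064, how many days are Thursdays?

13

Jul 1, 2064 is a Tuesday.
That's 92 days from start to end, counting both.
92 = 7 × 13 + 1, so there are 13 full weeks plus 1 extra day.
Each full week contributes one Thursday: 13 so far.
The 1 extra day is Tuesday — none qualify.
Total: 13 + 0 = 13.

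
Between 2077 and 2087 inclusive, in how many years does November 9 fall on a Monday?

1

Day of week of November 9 in each year:
2077: Tue, 2078: Wed, 2079: Thu, 2080: Sat, 2081: Sun, 2082: Mon ✓, 2083: Tue, 2084: Thu, 2085: Fri, 2086: Sat, 2087: Sun
Mondays: 2082.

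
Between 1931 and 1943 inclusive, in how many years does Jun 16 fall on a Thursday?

Day of week of June 16 in each year:
1931: Tue, 1932: Thu ✓, 1933: Fri, 1934: Sat, 1935: Sun, 1936: Tue, 1937: Wed, 1938: Thu ✓, 1939: Fri, 1940: Sun, 1941: Mon, 1942: Tue, 1943: Wed
Thursdays: 1932, 1938.

2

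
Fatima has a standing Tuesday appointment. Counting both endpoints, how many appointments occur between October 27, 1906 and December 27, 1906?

9

October 27, 1906 is a Saturday.
The range spans 62 days (inclusive of both endpoints).
62 = 7 × 8 + 6, so there are 8 full weeks plus 6 extra days.
Each full week contributes one Tuesday: 8 so far.
The 6 extra days are Sat, Sun, Mon, Tue, Wed, Thu — 1 of them qualifies.
Total: 8 + 1 = 9.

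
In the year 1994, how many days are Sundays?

1994-01-01 is a Saturday.
That's 365 days from start to end, counting both.
365 = 7 × 52 + 1, so there are 52 full weeks plus 1 extra day.
Each full week contributes one Sunday: 52 so far.
The 1 extra day is Saturday — none qualify.
Total: 52 + 0 = 52.

52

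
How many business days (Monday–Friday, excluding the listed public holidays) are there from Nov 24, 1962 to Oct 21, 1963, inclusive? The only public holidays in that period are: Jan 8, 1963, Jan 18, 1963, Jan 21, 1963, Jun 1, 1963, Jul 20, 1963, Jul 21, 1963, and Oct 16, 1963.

232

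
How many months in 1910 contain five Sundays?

4

A month has five Sundays exactly when Sunday falls within its first (length − 28) days.
Jan: 31 days, starts Sat → 5 of Sat, Sun, Mon ✓
Feb: 28 days, starts Tue → 5 of (none)
Mar: 31 days, starts Tue → 5 of Tue, Wed, Thu
Apr: 30 days, starts Fri → 5 of Fri, Sat
May: 31 days, starts Sun → 5 of Sun, Mon, Tue ✓
Jun: 30 days, starts Wed → 5 of Wed, Thu
Jul: 31 days, starts Fri → 5 of Fri, Sat, Sun ✓
Aug: 31 days, starts Mon → 5 of Mon, Tue, Wed
Sep: 30 days, starts Thu → 5 of Thu, Fri
Oct: 31 days, starts Sat → 5 of Sat, Sun, Mon ✓
Nov: 30 days, starts Tue → 5 of Tue, Wed
Dec: 31 days, starts Thu → 5 of Thu, Fri, Sat
Months with five Sundays: Jan, May, Jul, Oct.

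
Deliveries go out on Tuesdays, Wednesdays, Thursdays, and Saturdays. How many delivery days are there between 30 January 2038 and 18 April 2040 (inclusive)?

30 January 2038 is a Saturday.
From 30 January 2038 to 18 April 2040 is 810 days inclusive.
810 = 7 × 115 + 5, so there are 115 full weeks plus 5 extra days.
Each full week contributes 4 days from the set (Tue, Wed, Thu, Sat): 115 × 4 = 460.
The 5 extra days are Saturday, Sunday, Monday, Tuesday, Wednesday — 3 of them qualify.
Total: 460 + 3 = 463.

463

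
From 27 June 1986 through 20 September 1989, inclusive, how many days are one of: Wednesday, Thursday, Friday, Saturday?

675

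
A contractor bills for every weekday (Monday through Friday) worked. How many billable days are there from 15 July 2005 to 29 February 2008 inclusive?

686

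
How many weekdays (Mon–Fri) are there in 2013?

261

1 January 2013 is a Tuesday.
The range spans 365 days (inclusive of both endpoints).
365 = 7 × 52 + 1, so there are 52 full weeks plus 1 extra day.
Each full week contributes 5 weekdays (Mon–Fri): 52 × 5 = 260.
The 1 extra day is Tuesday — 1 of them qualifies.
Total: 260 + 1 = 261.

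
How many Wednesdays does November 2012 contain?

4

1 November 2012 is a Thursday.
That's 30 days from start to end, counting both.
30 = 7 × 4 + 2, so there are 4 full weeks plus 2 extra days.
Each full week contributes one Wednesday: 4 so far.
The 2 extra days are Thursday, Friday — none qualify.
Total: 4 + 0 = 4.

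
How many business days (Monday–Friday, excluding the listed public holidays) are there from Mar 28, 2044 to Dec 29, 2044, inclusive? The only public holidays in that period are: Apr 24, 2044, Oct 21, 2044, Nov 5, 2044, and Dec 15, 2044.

197

Mar 28, 2044 is a Monday.
The range spans 277 days (inclusive of both endpoints).
277 = 7 × 39 + 4, so there are 39 full weeks plus 4 extra days.
Each full week contributes 5 weekdays (Mon–Fri): 39 × 5 = 195.
The 4 extra days are Monday, Tuesday, Wednesday, Thursday — 4 of them qualify.
Total: 195 + 4 = 199.
Holidays: Apr 24, 2044 (Sun); Oct 21, 2044 (Fri); Nov 5, 2044 (Sat); Dec 15, 2044 (Thu).
2 of the 4 holidays fall on weekdays; the rest are weekends and were already excluded.
Business days: 199 − 2 = 197.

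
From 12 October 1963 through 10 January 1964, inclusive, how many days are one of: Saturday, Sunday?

12 October 1963 is a Saturday.
From 12 October 1963 to 10 January 1964 is 91 days inclusive.
91 = 7 × 13, so the span is exactly 13 full weeks.
Each full week contributes 2 days from the set (Sat, Sun): 13 × 2 = 26.

26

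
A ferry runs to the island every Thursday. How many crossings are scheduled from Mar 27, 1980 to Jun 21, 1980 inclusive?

13

Mar 27, 1980 is a Thursday.
The range spans 87 days (inclusive of both endpoints).
87 = 7 × 12 + 3, so there are 12 full weeks plus 3 extra days.
Each full week contributes one Thursday: 12 so far.
The 3 extra days are Thursday, Friday, Saturday — 1 of them qualifies.
Total: 12 + 1 = 13.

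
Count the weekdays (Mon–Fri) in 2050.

1 January 2050 is a Saturday.
The range spans 365 days (inclusive of both endpoints).
365 = 7 × 52 + 1, so there are 52 full weeks plus 1 extra day.
Each full week contributes 5 weekdays (Mon–Fri): 52 × 5 = 260.
The 1 extra day is Saturday — none qualify.
Total: 260 + 0 = 260.

260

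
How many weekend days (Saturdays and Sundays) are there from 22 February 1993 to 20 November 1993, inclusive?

22 February 1993 is a Monday.
From 22 February 1993 to 20 November 1993 is 272 days inclusive.
272 = 7 × 38 + 6, so there are 38 full weeks plus 6 extra days.
Each full week contributes 2 weekend days (Sat, Sun): 38 × 2 = 76.
The 6 extra days are Monday, Tuesday, Wednesday, Thursday, Friday, Saturday — 1 of them qualifies.
Total: 76 + 1 = 77.

77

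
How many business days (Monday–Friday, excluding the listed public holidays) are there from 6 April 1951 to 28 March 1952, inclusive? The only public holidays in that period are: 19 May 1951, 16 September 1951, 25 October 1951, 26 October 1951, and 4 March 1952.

253 business days

6 April 1951 is a Friday.
From 6 April 1951 to 28 March 1952 is 358 days inclusive.
358 = 7 × 51 + 1, so there are 51 full weeks plus 1 extra day.
Each full week contributes 5 weekdays (Mon–Fri): 51 × 5 = 255.
The 1 extra day is Friday — 1 of them qualifies.
Total: 255 + 1 = 256.
Holidays: 19 May 1951 (Sat); 16 September 1951 (Sun); 25 October 1951 (Thu); 26 October 1951 (Fri); 4 March 1952 (Tue).
3 of the 5 holidays fall on weekdays; the rest are weekends and were already excluded.
Business days: 256 − 3 = 253.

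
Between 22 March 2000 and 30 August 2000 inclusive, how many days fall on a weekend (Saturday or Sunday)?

46

22 March 2000 is a Wednesday.
That's 162 days from start to end, counting both.
162 = 7 × 23 + 1, so there are 23 full weeks plus 1 extra day.
Each full week contributes 2 weekend days (Sat, Sun): 23 × 2 = 46.
The 1 extra day is Wed — none qualify.
Total: 46 + 0 = 46.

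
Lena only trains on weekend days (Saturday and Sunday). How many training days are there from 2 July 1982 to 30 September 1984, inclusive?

236

2 July 1982 is a Friday.
That's 822 days from start to end, counting both.
822 = 7 × 117 + 3, so there are 117 full weeks plus 3 extra days.
Each full week contributes 2 weekend days (Sat, Sun): 117 × 2 = 234.
The 3 extra days are Fri, Sat, Sun — 2 of them qualify.
Total: 234 + 2 = 236.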